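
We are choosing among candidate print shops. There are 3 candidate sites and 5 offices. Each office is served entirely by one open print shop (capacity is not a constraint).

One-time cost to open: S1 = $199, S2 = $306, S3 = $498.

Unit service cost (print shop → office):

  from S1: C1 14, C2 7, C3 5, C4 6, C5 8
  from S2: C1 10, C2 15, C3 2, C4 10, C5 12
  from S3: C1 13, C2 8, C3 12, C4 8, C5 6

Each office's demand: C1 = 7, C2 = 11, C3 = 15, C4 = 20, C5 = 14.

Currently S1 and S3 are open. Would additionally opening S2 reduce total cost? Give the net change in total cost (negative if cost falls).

No — net change +240 (cost rises by 240).

Current service cost with {S1, S3}: 447.
Adding S2: each office re-picks its cheapest; new service cost 381, saving 66.
Extra fixed cost: 306. Net change = 306 − 66 = 240.
(Totals: 1144 → 1384.)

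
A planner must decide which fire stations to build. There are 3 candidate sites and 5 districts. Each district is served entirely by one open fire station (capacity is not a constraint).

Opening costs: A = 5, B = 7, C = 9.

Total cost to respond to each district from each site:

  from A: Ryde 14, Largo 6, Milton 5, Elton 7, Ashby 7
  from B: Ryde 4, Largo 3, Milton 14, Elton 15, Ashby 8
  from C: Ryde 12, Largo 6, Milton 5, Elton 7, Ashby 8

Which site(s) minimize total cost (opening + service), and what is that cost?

Open A and B; minimum total cost 38.

For any fixed open set, each district goes to its cheapest open site; total = fixed + service.
{A, B}: Ryde→B 4, Largo→B 3, Milton→A 5, Elton→A 7, Ashby→A 7. Service 26; fixed 12; total 38.
{B, C}: Ryde→B 4, Largo→B 3, Milton→C 5, Elton→C 7, Ashby→B 8. Service 27; fixed 16; total 43.
{A}: service 39 + fixed 5 = 44
{A, B, C}: service 26 + fixed 21 = 47
No other subset beats 38.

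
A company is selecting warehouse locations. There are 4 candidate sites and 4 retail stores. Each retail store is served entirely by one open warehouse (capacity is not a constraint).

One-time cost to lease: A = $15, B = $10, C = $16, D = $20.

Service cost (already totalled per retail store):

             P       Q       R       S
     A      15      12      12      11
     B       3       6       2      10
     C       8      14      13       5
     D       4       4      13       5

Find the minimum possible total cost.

Minimum total cost: 31

For any fixed open set, each retail store goes to its cheapest open site; total = fixed + service.
{B}: P→B 3, Q→B 6, R→B 2, S→B 10. Service 21; fixed 10; total 31.
{B, C}: service 16 + fixed 26 = 42
{B, D}: P→B 3, Q→D 4, R→B 2, S→D 5. Service 14; fixed 30; total 44.
{A, B, C, D}: service 14 + fixed 61 = 75
(All 15 nonempty subsets were checked; B only is lowest.)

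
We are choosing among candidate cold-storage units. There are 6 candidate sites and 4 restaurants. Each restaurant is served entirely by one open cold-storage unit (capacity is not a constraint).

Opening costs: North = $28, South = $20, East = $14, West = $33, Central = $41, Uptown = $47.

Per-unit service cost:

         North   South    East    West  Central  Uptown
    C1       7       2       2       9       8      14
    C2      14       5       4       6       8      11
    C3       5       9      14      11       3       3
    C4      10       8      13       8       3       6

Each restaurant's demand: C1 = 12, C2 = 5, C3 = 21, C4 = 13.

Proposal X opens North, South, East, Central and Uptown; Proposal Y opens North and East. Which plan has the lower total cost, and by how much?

Proposal X: {North, South, East, Central, Uptown}: C1→South 2·12=24, C2→East 4·5=20, C3→Central 3·21=63, C4→Central 3·13=39. Service 146; fixed 150; total 296.
Proposal Y: {North, East}: C1→East 2·12=24, C2→East 4·5=20, C3→North 5·21=105, C4→North 10·13=130. Service 279; fixed 42; total 321.
Difference: |296 − 321| = 25.

Proposal X is cheaper by 25.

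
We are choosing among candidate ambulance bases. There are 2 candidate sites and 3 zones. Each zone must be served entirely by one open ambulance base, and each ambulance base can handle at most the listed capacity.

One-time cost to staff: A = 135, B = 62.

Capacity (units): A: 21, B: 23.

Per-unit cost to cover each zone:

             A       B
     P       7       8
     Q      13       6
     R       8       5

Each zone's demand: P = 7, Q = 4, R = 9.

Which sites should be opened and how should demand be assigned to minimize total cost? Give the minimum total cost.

Minimum total cost: 187

Open {B}: P→B 8·7=56, Q→B 6·4=24, R→B 5·9=45.
Loads: B carries 20/23. Service 125; fixed 62; total 187.
Next best feasible plan costs 308.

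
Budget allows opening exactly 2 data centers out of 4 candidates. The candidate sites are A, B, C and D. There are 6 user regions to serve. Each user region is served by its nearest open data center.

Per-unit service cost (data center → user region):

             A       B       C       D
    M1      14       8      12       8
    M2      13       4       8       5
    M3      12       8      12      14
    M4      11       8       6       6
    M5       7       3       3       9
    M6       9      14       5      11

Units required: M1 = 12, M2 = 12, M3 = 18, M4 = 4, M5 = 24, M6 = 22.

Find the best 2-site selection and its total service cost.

Choose B and C; total service cost 494.

With exactly 2 open, each user region uses its cheapest among the chosen.
{B, C}: M1→B 8·12=96, M2→B 4·12=48, M3→B 8·18=144, M4→C 6·4=24, M5→B 3·24=72, M6→C 5·22=110. Service cost 494.
{C, D}: service cost 578
{A, B}: service cost 590
Among all 6 size-2 choices, {B, C} is lowest.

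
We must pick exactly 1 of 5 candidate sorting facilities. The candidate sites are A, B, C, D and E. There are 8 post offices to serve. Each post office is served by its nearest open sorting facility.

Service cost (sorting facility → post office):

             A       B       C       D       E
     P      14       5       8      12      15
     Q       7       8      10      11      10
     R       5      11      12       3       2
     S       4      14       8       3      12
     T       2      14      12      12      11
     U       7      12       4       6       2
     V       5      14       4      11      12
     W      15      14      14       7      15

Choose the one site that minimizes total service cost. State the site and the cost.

Choose A only; total service cost 59.

With exactly 1 open, each post office uses its cheapest among the chosen.
{A}: P→A 14, Q→A 7, R→A 5, S→A 4, T→A 2, U→A 7, V→A 5, W→A 15. Service cost 59.
{D}: service cost 65
{C}: service cost 72
Among all 5 size-1 choices, {A} is lowest.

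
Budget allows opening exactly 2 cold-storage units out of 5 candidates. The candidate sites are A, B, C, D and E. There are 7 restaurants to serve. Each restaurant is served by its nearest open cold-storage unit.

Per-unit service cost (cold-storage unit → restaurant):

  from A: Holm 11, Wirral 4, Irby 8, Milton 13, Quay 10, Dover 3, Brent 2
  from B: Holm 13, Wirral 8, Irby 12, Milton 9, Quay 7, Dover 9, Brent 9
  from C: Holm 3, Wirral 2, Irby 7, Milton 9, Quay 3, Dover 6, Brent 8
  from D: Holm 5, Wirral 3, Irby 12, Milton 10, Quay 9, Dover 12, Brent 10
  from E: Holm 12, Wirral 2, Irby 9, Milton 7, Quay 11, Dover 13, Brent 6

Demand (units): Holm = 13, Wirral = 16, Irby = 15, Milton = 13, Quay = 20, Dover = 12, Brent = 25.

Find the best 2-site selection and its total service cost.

With exactly 2 open, each restaurant uses its cheapest among the chosen.
{A, C}: Holm→C 3·13=39, Wirral→C 2·16=32, Irby→C 7·15=105, Milton→C 9·13=117, Quay→C 3·20=60, Dover→A 3·12=36, Brent→A 2·25=50. Service cost 439.
{C, E}: service cost 549
{B, C}: service cost 625
Among all 10 size-2 choices, {A, C} is lowest.

Choose A and C; total service cost 439.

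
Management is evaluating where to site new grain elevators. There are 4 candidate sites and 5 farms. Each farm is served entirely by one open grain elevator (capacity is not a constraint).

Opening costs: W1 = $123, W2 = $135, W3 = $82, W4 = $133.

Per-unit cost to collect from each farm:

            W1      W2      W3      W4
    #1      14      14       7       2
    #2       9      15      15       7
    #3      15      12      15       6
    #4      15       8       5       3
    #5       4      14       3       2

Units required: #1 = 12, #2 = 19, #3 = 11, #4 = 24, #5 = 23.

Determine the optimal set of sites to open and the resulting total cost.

Open W4 only; minimum total cost 474.

For any fixed open set, each farm goes to its cheapest open site; total = fixed + service.
{W4}: #1→W4 2·12=24, #2→W4 7·19=133, #3→W4 6·11=66, #4→W4 3·24=72, #5→W4 2·23=46. Service 341; fixed 133; total 474.
{W3, W4}: #1→W4 2·12=24, #2→W4 7·19=133, #3→W4 6·11=66, #4→W4 3·24=72, #5→W4 2·23=46. Service 341; fixed 215; total 556.
{W1, W4}: service 341 + fixed 256 = 597
{W1, W2, W3, W4}: service 341 + fixed 473 = 814
No other subset beats 474.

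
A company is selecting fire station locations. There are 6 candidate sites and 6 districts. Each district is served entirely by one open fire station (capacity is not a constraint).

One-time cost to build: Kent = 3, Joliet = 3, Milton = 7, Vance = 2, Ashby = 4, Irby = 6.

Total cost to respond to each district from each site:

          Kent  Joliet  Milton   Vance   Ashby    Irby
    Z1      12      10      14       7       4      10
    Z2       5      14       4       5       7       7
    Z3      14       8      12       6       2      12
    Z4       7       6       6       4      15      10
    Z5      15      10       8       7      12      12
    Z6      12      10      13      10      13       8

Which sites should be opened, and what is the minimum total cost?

Open Vance and Ashby; minimum total cost 38.

For any fixed open set, each district goes to its cheapest open site; total = fixed + service.
{Vance, Ashby}: Z1→Ashby 4, Z2→Vance 5, Z3→Ashby 2, Z4→Vance 4, Z5→Vance 7, Z6→Vance 10. Service 32; fixed 6; total 38.
{Kent, Vance, Ashby}: service 32 + fixed 9 = 41
{Joliet, Vance, Ashby}: Z1→Ashby 4, Z2→Vance 5, Z3→Ashby 2, Z4→Vance 4, Z5→Vance 7, Z6→Joliet 10. Service 32; fixed 9; total 41.
{Kent, Joliet, Milton, Vance, Ashby, Irby}: service 29 + fixed 25 = 54
No other subset beats 38.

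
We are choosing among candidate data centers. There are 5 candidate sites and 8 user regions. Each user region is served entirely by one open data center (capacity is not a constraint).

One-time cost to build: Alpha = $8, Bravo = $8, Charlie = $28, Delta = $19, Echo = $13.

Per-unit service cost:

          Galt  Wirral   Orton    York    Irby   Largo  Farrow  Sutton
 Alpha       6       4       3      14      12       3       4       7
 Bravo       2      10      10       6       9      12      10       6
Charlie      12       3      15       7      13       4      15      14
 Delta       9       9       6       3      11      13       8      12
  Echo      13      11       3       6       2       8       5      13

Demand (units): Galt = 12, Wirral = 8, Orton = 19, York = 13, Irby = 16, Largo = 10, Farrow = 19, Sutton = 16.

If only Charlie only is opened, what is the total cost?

Total cost: 1329

Each user region is assigned to its cheapest site among the open ones.
{Charlie}: Galt→Charlie 12·12=144, Wirral→Charlie 3·8=24, Orton→Charlie 15·19=285, York→Charlie 7·13=91, Irby→Charlie 13·16=208, Largo→Charlie 4·10=40, Farrow→Charlie 15·19=285, Sutton→Charlie 14·16=224. Service 1301; fixed 28; total 1329.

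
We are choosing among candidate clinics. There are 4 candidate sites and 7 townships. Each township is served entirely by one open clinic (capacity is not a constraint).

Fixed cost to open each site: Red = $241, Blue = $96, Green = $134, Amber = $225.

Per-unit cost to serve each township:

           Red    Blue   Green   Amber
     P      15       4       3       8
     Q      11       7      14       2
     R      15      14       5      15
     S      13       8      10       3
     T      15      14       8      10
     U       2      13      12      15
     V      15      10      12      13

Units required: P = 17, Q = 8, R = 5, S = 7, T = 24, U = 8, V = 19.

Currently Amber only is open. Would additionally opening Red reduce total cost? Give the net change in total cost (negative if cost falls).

Current service cost with {Amber}: 855.
Adding Red: each township re-picks its cheapest; new service cost 751, saving 104.
Extra fixed cost: 241. Net change = 241 − 104 = 137.
(Totals: 1080 → 1217.)

No — net change +137 (cost rises by 137).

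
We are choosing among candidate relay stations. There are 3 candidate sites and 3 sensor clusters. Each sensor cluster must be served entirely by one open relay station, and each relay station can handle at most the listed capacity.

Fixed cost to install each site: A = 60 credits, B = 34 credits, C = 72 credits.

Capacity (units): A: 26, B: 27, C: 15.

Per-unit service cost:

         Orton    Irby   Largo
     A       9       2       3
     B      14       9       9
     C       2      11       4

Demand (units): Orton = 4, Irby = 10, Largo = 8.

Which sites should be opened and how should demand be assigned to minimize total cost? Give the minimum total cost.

Open {A}: Orton→A 9·4=36, Irby→A 2·10=20, Largo→A 3·8=24.
Loads: A carries 22/26. Service 80; fixed 60; total 140.
Next best feasible plan costs 174.

Minimum total cost: 140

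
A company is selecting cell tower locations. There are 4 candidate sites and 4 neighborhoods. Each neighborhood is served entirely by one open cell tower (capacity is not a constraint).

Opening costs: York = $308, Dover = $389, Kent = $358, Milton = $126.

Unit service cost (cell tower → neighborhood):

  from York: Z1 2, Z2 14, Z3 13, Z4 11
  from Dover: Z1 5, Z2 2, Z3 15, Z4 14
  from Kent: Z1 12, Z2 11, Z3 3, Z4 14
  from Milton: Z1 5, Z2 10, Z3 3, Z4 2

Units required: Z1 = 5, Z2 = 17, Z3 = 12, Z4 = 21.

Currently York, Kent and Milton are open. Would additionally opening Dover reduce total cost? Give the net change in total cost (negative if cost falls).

No — net change +253 (cost rises by 253).

Current service cost with {York, Kent, Milton}: 258.
Adding Dover: each neighborhood re-picks its cheapest; new service cost 122, saving 136.
Extra fixed cost: 389. Net change = 389 − 136 = 253.
(Totals: 1050 → 1303.)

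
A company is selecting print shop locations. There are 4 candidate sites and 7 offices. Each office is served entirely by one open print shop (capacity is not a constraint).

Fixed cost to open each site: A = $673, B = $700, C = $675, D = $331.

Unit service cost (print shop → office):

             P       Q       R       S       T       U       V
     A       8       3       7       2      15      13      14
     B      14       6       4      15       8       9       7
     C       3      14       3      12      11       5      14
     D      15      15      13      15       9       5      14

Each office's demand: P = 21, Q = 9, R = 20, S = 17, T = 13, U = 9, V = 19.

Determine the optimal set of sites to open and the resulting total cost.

For any fixed open set, each office goes to its cheapest open site; total = fixed + service.
{C}: P→C 3·21=63, Q→C 14·9=126, R→C 3·20=60, S→C 12·17=204, T→C 11·13=143, U→C 5·9=45, V→C 14·19=266. Service 907; fixed 675; total 1582.
{A}: service 947 + fixed 673 = 1620
{B}: service 1001 + fixed 700 = 1701
{A, B, C, D}: service 466 + fixed 2379 = 2845
No other subset beats 1582.

Open C only; minimum total cost 1582.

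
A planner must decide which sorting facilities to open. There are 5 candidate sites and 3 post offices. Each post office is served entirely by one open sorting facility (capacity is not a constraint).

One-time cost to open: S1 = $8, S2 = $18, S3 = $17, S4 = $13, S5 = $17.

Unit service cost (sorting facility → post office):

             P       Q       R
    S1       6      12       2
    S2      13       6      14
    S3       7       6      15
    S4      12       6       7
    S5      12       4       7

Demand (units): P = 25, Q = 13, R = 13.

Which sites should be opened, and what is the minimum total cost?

For any fixed open set, each post office goes to its cheapest open site; total = fixed + service.
{S1, S5}: P→S1 6·25=150, Q→S5 4·13=52, R→S1 2·13=26. Service 228; fixed 25; total 253.
{S1, S4, S5}: service 228 + fixed 38 = 266
{S1, S3, S5}: P→S1 6·25=150, Q→S5 4·13=52, R→S1 2·13=26. Service 228; fixed 42; total 270.
{S1, S2, S3, S4, S5}: service 228 + fixed 73 = 301
No other subset beats 253.

Open S1 and S5; minimum total cost 253.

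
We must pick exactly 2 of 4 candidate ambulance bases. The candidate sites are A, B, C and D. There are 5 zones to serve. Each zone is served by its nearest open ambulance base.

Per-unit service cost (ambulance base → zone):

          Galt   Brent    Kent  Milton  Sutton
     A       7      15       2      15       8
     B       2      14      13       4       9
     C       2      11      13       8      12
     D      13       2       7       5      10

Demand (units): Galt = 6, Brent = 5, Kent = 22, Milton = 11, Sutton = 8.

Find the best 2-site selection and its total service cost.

With exactly 2 open, each zone uses its cheapest among the chosen.
{A, D}: Galt→A 7·6=42, Brent→D 2·5=10, Kent→A 2·22=44, Milton→D 5·11=55, Sutton→A 8·8=64. Service cost 215.
{A, B}: service cost 234
{A, C}: service cost 263
Among all 6 size-2 choices, {A, D} is lowest.

Choose A and D; total service cost 215.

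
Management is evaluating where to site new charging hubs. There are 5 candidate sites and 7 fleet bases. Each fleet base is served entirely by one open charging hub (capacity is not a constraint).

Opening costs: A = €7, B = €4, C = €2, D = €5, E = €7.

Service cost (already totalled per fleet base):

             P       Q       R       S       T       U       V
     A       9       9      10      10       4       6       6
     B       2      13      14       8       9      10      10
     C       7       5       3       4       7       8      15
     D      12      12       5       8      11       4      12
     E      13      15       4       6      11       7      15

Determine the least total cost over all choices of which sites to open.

Minimum total cost: 43

For any fixed open set, each fleet base goes to its cheapest open site; total = fixed + service.
{A, B, C}: P→B 2, Q→C 5, R→C 3, S→C 4, T→A 4, U→A 6, V→A 6. Service 30; fixed 13; total 43.
{A, C}: service 35 + fixed 9 = 44
{B, C}: P→B 2, Q→C 5, R→C 3, S→C 4, T→C 7, U→C 8, V→B 10. Service 39; fixed 6; total 45.
{A, B, C, D, E}: service 28 + fixed 25 = 53
No other subset beats 43.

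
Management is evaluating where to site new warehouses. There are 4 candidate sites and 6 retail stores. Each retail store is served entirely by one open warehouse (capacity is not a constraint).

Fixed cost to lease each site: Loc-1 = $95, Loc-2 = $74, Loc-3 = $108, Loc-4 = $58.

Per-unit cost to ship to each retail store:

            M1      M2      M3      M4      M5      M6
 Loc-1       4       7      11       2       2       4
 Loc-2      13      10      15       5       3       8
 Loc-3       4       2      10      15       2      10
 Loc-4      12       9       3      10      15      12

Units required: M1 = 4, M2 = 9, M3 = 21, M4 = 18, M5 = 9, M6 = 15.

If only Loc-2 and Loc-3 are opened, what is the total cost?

Each retail store is assigned to its cheapest site among the open ones.
{Loc-2, Loc-3}: M1→Loc-3 4·4=16, M2→Loc-3 2·9=18, M3→Loc-3 10·21=210, M4→Loc-2 5·18=90, M5→Loc-3 2·9=18, M6→Loc-2 8·15=120. Service 472; fixed 182; total 654.

Total cost: 654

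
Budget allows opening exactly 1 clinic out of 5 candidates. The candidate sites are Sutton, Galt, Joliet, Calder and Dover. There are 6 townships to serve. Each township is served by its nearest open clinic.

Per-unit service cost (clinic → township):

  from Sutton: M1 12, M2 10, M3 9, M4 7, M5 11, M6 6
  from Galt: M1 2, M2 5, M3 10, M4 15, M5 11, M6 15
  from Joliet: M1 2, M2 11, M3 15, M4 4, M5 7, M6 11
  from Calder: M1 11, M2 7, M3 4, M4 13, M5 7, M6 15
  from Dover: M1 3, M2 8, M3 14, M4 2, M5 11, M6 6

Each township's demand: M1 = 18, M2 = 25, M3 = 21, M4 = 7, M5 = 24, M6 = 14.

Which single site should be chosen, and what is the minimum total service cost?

With exactly 1 open, each township uses its cheapest among the chosen.
{Dover}: M1→Dover 3·18=54, M2→Dover 8·25=200, M3→Dover 14·21=294, M4→Dover 2·7=14, M5→Dover 11·24=264, M6→Dover 6·14=84. Service cost 910.
{Calder}: service cost 926
{Galt}: service cost 950
Among all 5 size-1 choices, {Dover} is lowest.

Choose Dover only; total service cost 910.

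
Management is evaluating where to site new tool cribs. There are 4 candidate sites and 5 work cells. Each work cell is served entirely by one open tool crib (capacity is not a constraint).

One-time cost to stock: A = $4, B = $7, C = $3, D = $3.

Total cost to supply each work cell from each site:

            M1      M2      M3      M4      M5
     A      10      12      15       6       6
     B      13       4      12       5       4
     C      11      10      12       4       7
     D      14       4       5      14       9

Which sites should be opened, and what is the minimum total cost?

Open C and D; minimum total cost 37.

For any fixed open set, each work cell goes to its cheapest open site; total = fixed + service.
{C, D}: M1→C 11, M2→D 4, M3→D 5, M4→C 4, M5→C 7. Service 31; fixed 6; total 37.
{A, D}: M1→A 10, M2→D 4, M3→D 5, M4→A 6, M5→A 6. Service 31; fixed 7; total 38.
{A, C, D}: M1→A 10, M2→D 4, M3→D 5, M4→C 4, M5→A 6. Service 29; fixed 10; total 39.
{A, B, C, D}: M1→A 10, M2→B 4, M3→D 5, M4→C 4, M5→B 4. Service 27; fixed 17; total 44.
(All 15 nonempty subsets were checked; C and D is lowest.)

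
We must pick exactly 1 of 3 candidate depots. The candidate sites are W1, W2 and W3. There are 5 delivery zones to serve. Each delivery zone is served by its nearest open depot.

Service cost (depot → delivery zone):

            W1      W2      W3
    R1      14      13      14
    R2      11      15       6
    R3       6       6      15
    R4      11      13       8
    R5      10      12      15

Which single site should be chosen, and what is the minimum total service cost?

With exactly 1 open, each delivery zone uses its cheapest among the chosen.
{W1}: R1→W1 14, R2→W1 11, R3→W1 6, R4→W1 11, R5→W1 10. Service cost 52.
{W3}: service cost 58
{W2}: service cost 59
Among all 3 size-1 choices, {W1} is lowest.

Choose W1 only; total service cost 52.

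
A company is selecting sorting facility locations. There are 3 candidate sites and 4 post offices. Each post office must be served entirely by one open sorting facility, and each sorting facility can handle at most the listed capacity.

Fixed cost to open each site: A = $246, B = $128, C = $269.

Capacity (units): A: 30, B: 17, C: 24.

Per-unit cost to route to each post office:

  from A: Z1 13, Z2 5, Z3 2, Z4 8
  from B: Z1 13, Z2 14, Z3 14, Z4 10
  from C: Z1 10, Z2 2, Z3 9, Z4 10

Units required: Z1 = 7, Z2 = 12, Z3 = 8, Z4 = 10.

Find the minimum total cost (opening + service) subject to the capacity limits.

Open {A, B}: Z1→B 13·7=91, Z2→A 5·12=60, Z3→A 2·8=16, Z4→A 8·10=80.
Loads: A carries 30/30, B carries 7/17. Service 247; fixed 374; total 621.
Next best feasible plan costs 641.

Minimum total cost: 621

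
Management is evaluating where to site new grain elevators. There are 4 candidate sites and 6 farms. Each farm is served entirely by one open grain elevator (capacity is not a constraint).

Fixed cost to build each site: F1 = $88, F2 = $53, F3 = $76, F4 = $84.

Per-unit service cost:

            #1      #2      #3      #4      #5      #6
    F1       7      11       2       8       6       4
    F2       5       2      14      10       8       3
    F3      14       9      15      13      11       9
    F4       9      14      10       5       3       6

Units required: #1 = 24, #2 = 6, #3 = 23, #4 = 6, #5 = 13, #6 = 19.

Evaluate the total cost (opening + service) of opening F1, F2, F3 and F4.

Each farm is assigned to its cheapest site among the open ones.
{F1, F2, F3, F4}: #1→F2 5·24=120, #2→F2 2·6=12, #3→F1 2·23=46, #4→F4 5·6=30, #5→F4 3·13=39, #6→F2 3·19=57. Service 304; fixed 301; total 605.

Total cost: 605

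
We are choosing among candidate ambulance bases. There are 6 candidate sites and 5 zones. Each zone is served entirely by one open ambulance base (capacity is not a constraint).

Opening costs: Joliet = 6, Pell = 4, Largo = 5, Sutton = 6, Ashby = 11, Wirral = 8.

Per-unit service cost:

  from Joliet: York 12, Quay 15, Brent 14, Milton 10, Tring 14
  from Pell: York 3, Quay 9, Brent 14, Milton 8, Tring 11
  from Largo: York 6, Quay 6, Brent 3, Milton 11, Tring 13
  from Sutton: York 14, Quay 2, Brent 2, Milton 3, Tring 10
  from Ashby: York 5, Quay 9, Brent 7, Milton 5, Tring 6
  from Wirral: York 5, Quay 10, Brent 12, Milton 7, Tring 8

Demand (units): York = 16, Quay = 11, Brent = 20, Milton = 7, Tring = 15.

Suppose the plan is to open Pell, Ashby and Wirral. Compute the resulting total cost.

Total cost: 435

Each zone is assigned to its cheapest site among the open ones.
{Pell, Ashby, Wirral}: York→Pell 3·16=48, Quay→Pell 9·11=99, Brent→Ashby 7·20=140, Milton→Ashby 5·7=35, Tring→Ashby 6·15=90. Service 412; fixed 23; total 435.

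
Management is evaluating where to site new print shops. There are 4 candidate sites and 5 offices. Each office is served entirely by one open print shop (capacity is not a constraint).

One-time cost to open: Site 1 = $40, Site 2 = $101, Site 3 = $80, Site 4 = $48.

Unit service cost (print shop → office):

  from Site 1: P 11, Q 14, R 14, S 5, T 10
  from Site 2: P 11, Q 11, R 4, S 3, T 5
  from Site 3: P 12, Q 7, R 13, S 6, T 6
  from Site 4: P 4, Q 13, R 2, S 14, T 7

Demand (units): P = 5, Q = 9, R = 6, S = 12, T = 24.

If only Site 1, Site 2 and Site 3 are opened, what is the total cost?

Total cost: 519

Each office is assigned to its cheapest site among the open ones.
{Site 1, Site 2, Site 3}: P→Site 1 11·5=55, Q→Site 3 7·9=63, R→Site 2 4·6=24, S→Site 2 3·12=36, T→Site 2 5·24=120. Service 298; fixed 221; total 519.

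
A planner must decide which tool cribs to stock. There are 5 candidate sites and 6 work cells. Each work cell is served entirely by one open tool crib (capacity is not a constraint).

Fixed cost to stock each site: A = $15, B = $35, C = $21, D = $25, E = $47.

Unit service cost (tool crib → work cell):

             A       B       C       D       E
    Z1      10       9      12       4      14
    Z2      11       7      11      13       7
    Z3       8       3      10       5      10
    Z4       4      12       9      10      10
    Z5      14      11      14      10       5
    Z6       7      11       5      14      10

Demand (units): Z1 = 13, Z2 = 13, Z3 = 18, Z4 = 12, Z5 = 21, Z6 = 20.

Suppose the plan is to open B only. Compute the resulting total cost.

Total cost: 892

Each work cell is assigned to its cheapest site among the open ones.
{B}: Z1→B 9·13=117, Z2→B 7·13=91, Z3→B 3·18=54, Z4→B 12·12=144, Z5→B 11·21=231, Z6→B 11·20=220. Service 857; fixed 35; total 892.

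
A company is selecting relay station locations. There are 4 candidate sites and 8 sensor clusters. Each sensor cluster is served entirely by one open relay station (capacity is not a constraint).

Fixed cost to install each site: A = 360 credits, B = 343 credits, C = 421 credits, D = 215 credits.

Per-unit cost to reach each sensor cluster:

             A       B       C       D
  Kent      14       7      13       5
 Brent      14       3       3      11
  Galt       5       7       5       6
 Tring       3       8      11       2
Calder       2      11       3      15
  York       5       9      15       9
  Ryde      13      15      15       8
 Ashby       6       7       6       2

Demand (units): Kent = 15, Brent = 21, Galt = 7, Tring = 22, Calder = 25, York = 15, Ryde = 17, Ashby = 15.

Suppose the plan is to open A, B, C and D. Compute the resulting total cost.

Total cost: 1847

Each sensor cluster is assigned to its cheapest site among the open ones.
{A, B, C, D}: Kent→D 5·15=75, Brent→B 3·21=63, Galt→A 5·7=35, Tring→D 2·22=44, Calder→A 2·25=50, York→A 5·15=75, Ryde→D 8·17=136, Ashby→D 2·15=30. Service 508; fixed 1339; total 1847.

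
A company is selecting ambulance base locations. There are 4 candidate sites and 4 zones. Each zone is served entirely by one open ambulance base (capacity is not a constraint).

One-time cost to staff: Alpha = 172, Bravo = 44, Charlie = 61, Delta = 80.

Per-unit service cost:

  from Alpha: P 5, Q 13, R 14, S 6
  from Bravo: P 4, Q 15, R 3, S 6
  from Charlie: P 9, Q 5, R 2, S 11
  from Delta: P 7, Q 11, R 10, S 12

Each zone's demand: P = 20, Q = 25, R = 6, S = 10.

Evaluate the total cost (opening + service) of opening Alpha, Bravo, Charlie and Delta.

Total cost: 634

Each zone is assigned to its cheapest site among the open ones.
{Alpha, Bravo, Charlie, Delta}: P→Bravo 4·20=80, Q→Charlie 5·25=125, R→Charlie 2·6=12, S→Alpha 6·10=60. Service 277; fixed 357; total 634.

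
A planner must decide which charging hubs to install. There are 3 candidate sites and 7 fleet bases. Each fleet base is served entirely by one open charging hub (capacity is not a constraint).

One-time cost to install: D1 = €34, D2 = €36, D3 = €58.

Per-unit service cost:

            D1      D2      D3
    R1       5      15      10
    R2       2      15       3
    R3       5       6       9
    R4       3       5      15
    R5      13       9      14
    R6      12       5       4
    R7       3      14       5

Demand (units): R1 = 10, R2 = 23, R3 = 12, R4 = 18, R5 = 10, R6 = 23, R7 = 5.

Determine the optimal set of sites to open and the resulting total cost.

For any fixed open set, each fleet base goes to its cheapest open site; total = fixed + service.
{D1, D2}: R1→D1 5·10=50, R2→D1 2·23=46, R3→D1 5·12=60, R4→D1 3·18=54, R5→D2 9·10=90, R6→D2 5·23=115, R7→D1 3·5=15. Service 430; fixed 70; total 500.
{D1, D2, D3}: R1→D1 5·10=50, R2→D1 2·23=46, R3→D1 5·12=60, R4→D1 3·18=54, R5→D2 9·10=90, R6→D3 4·23=92, R7→D1 3·5=15. Service 407; fixed 128; total 535.
{D1, D3}: service 447 + fixed 92 = 539
{D1}: service 631 + fixed 34 = 665
No other subset beats 500.

Open D1 and D2; minimum total cost 500.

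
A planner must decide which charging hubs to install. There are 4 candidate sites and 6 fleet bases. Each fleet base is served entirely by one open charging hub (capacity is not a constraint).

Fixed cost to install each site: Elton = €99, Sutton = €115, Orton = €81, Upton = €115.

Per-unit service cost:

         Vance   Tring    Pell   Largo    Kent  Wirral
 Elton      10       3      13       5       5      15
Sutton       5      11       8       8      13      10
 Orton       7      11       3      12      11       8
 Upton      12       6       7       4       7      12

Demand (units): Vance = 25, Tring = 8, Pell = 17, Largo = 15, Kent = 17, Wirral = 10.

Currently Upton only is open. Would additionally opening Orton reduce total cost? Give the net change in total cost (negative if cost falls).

Current service cost with {Upton}: 766.
Adding Orton: each fleet base re-picks its cheapest; new service cost 533, saving 233.
Extra fixed cost: 81. Net change = 81 − 233 = -152.
(Totals: 881 → 729.)

Yes — net change −152 (cost falls by 152).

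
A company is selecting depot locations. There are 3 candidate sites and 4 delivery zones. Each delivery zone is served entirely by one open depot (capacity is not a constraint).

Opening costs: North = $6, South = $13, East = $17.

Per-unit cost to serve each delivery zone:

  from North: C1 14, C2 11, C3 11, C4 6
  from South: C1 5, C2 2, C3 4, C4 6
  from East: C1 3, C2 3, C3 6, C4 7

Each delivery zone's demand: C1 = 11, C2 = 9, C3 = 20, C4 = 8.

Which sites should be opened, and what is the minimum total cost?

For any fixed open set, each delivery zone goes to its cheapest open site; total = fixed + service.
{South, East}: C1→East 3·11=33, C2→South 2·9=18, C3→South 4·20=80, C4→South 6·8=48. Service 179; fixed 30; total 209.
{South}: service 201 + fixed 13 = 214
{North, South, East}: C1→East 3·11=33, C2→South 2·9=18, C3→South 4·20=80, C4→North 6·8=48. Service 179; fixed 36; total 215.
{North}: service 521 + fixed 6 = 527
No other subset beats 209.

Open South and East; minimum total cost 209.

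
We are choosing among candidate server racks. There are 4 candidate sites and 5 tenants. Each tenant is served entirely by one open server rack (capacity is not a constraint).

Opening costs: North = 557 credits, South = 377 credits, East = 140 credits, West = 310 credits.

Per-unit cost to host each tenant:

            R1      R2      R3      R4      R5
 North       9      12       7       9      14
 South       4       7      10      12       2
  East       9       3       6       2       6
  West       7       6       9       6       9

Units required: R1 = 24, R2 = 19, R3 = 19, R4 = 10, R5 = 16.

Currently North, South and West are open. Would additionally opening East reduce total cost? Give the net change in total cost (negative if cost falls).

Current service cost with {North, South, West}: 435.
Adding East: each tenant re-picks its cheapest; new service cost 319, saving 116.
Extra fixed cost: 140. Net change = 140 − 116 = 24.
(Totals: 1679 → 1703.)

No — net change +24 (cost rises by 24).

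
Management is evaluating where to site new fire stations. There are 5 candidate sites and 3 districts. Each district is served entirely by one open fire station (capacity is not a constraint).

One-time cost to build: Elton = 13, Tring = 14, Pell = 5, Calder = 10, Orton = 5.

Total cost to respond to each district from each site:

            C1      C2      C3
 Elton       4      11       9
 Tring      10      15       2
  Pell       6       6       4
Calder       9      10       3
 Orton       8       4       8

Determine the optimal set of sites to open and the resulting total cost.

For any fixed open set, each district goes to its cheapest open site; total = fixed + service.
{Pell}: C1→Pell 6, C2→Pell 6, C3→Pell 4. Service 16; fixed 5; total 21.
{Pell, Orton}: service 14 + fixed 10 = 24
{Orton}: C1→Orton 8, C2→Orton 4, C3→Orton 8. Service 20; fixed 5; total 25.
{Elton, Tring, Pell, Calder, Orton}: service 10 + fixed 47 = 57
No other subset beats 21.

Open Pell only; minimum total cost 21.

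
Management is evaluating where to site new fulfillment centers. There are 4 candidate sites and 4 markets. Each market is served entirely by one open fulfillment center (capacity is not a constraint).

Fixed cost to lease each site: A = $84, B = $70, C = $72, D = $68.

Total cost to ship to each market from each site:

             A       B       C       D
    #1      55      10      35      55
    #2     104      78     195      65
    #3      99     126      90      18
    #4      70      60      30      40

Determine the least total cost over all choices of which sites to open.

Minimum total cost: 246

For any fixed open set, each market goes to its cheapest open site; total = fixed + service.
{D}: #1→D 55, #2→D 65, #3→D 18, #4→D 40. Service 178; fixed 68; total 246.
{B, D}: service 133 + fixed 138 = 271
{C, D}: #1→C 35, #2→D 65, #3→D 18, #4→C 30. Service 148; fixed 140; total 288.
{A, B, C, D}: #1→B 10, #2→D 65, #3→D 18, #4→C 30. Service 123; fixed 294; total 417.
No other subset beats 246.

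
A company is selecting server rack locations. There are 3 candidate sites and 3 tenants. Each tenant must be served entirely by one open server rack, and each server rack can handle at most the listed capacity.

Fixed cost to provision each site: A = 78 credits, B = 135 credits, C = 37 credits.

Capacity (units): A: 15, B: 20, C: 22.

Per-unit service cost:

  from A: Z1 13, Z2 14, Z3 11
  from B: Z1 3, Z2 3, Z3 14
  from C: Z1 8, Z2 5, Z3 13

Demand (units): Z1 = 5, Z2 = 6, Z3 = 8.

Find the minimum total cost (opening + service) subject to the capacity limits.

Open {C}: Z1→C 8·5=40, Z2→C 5·6=30, Z3→C 13·8=104.
Loads: C carries 19/22. Service 174; fixed 37; total 211.
Next best feasible plan costs 273.

Minimum total cost: 211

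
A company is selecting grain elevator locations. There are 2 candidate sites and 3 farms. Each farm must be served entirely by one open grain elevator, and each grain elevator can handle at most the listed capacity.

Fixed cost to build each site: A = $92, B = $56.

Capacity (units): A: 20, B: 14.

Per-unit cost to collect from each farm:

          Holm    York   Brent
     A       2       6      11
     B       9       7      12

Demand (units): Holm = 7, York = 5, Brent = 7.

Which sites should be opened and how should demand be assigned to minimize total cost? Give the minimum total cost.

Minimum total cost: 213

Open {A}: Holm→A 2·7=14, York→A 6·5=30, Brent→A 11·7=77.
Loads: A carries 19/20. Service 121; fixed 92; total 213.
Next best feasible plan costs 269.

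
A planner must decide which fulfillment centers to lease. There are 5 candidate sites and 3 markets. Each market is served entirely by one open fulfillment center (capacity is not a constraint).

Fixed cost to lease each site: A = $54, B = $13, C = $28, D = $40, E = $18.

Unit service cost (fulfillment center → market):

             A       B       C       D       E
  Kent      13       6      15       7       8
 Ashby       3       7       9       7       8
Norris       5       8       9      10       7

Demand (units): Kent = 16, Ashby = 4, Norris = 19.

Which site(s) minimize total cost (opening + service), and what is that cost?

Open A and B; minimum total cost 270.

For any fixed open set, each market goes to its cheapest open site; total = fixed + service.
{A, B}: Kent→B 6·16=96, Ashby→A 3·4=12, Norris→A 5·19=95. Service 203; fixed 67; total 270.
{A, B, E}: Kent→B 6·16=96, Ashby→A 3·4=12, Norris→A 5·19=95. Service 203; fixed 85; total 288.
{B, E}: Kent→B 6·16=96, Ashby→B 7·4=28, Norris→E 7·19=133. Service 257; fixed 31; total 288.
{A, B, C, D, E}: Kent→B 6·16=96, Ashby→A 3·4=12, Norris→A 5·19=95. Service 203; fixed 153; total 356.
No other subset beats 270.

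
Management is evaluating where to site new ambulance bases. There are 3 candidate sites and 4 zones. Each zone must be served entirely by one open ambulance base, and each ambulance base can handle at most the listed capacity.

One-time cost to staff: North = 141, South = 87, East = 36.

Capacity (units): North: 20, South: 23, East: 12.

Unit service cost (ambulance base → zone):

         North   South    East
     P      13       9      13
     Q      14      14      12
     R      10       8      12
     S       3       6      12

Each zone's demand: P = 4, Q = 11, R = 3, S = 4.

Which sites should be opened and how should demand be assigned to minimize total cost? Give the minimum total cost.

Open {South}: P→South 9·4=36, Q→South 14·11=154, R→South 8·3=24, S→South 6·4=24.
Loads: South carries 22/23. Service 238; fixed 87; total 325.
Next best feasible plan costs 339.

Minimum total cost: 325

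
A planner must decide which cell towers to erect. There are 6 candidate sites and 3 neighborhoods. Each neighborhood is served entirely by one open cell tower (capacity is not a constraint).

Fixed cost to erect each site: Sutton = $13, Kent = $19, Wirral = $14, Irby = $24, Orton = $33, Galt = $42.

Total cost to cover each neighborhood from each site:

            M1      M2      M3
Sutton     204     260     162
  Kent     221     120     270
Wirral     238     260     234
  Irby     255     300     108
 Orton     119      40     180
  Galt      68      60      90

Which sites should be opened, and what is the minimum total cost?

For any fixed open set, each neighborhood goes to its cheapest open site; total = fixed + service.
{Galt}: M1→Galt 68, M2→Galt 60, M3→Galt 90. Service 218; fixed 42; total 260.
{Sutton, Galt}: M1→Galt 68, M2→Galt 60, M3→Galt 90. Service 218; fixed 55; total 273.
{Orton, Galt}: M1→Galt 68, M2→Orton 40, M3→Galt 90. Service 198; fixed 75; total 273.
{Sutton, Kent, Wirral, Irby, Orton, Galt}: service 198 + fixed 145 = 343
No other subset beats 260.

Open Galt only; minimum total cost 260.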